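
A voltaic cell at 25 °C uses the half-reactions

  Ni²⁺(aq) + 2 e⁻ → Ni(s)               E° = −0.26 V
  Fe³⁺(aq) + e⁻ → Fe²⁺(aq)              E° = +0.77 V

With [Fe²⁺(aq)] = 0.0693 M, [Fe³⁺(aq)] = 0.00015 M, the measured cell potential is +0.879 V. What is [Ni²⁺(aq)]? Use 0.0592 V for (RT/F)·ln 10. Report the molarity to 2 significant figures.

0.59 M

With Fe³⁺/Fe²⁺ at the cathode and Ni²⁺/Ni at the anode, E°cell = +0.77 − (−0.26) = +1.03 V (n = 2).
Rearranging E = E° − (0.0592/n)·log Q gives log Q = 2(+1.03 − (+0.879))/0.0592 = 5.101.
Balancing electrons gives 2 Fe³⁺(aq) + Ni(s) → 2 Fe²⁺(aq) + Ni²⁺(aq); thus Q = ([Fe²⁺(aq)]^2·[Ni²⁺(aq)]) / [Fe³⁺(aq)]^2.
Solving for the unknown gives log [Ni²⁺(aq)] = −0.228, so [Ni²⁺(aq)] ≈ 0.59 M.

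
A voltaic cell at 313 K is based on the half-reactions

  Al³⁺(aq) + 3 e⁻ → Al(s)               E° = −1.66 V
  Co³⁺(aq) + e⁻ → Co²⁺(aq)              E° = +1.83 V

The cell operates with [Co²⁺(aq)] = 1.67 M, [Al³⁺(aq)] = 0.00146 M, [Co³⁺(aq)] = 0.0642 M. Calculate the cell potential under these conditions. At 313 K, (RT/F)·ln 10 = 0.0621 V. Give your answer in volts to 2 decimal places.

Co³⁺/Co²⁺ is reduced (cathode, E° = +1.83 V) and Al³⁺/Al is oxidized (anode).
E°cell = +1.83 − (−1.66) = +3.49 V, with n = 3 electrons transferred.
The balanced reaction is 3 Co³⁺(aq) + Al(s) → 3 Co²⁺(aq) + Al³⁺(aq), so Q = ([Co²⁺(aq)]^3·[Al³⁺(aq)]) / [Co³⁺(aq)]^3 = 25.7 and log Q = 1.410.
By the Nernst equation, E = +3.49 − (0.0621/3)·(1.410) = +3.46 V.

+3.46 V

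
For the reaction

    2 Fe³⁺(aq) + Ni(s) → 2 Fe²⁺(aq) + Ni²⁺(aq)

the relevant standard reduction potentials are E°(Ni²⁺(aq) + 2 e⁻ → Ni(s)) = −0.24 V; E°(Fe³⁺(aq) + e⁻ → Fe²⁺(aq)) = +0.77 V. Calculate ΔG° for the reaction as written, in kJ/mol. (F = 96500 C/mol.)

In the reaction as written Fe³⁺(aq) is reduced, so the Fe³⁺/Fe²⁺ couple is the cathode and Ni²⁺/Ni is the anode.
E°cell = +0.77 − (−0.24) = +1.01 V; balancing electrons gives n = 2.
ΔG° = −nFE°cell = −(2)(96500)(+1.01) J/mol = −195 kJ/mol.

−195 kJ/mol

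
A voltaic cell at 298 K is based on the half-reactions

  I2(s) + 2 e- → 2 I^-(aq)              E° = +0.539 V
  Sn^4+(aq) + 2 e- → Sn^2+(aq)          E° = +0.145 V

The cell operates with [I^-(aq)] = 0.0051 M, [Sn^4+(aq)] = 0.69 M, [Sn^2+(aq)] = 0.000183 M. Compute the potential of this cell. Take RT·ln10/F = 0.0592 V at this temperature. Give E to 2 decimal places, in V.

+0.42 V

The I₂/I⁻ couple has the more positive E°, so it is the cathode; Sn⁴⁺/Sn²⁺ is the anode.
The standard potential is +0.539 − (+0.145) = +0.394 V and the balanced reaction transfers n = 2 electrons.
For the overall reaction I2(s) + Sn^2+(aq) → 2 I^-(aq) + Sn^4+(aq), Q = ([I^-(aq)]^2·[Sn^4+(aq)]) / [Sn^2+(aq)] = 0.0981, giving log Q = −1.008.
By the Nernst equation, E = +0.394 − (0.0592/2)·(−1.008) = +0.42 V.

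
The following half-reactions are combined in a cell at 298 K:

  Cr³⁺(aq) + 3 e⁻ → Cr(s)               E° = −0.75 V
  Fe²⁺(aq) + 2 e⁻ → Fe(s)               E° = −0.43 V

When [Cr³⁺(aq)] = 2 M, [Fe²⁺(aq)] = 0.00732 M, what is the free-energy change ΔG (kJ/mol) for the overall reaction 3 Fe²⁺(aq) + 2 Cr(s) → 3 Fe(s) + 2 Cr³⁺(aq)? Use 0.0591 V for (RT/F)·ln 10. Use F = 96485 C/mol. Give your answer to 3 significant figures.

−145 kJ/mol

The standard cell potential is −0.43 − (−0.75) = +0.32 V, with n = 6 electrons in the balanced equation.
Here Q = [Cr³⁺(aq)]^2 / [Fe²⁺(aq)]^3 = 1.02×10^7 (log Q = 7.009), giving E = +0.32 − (0.0591/6)·(7.009) = +0.2510 V.
ΔG = −nFE = −(6)(96485)(+0.2510) J/mol = −145 kJ/mol.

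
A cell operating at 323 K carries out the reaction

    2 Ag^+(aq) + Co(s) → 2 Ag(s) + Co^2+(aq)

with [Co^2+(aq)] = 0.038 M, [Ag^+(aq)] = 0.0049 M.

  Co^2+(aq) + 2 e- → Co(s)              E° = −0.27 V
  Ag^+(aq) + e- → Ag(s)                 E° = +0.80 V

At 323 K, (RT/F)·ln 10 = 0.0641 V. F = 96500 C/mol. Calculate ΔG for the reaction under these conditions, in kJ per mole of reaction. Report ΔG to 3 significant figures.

With Ag⁺/Ag reduced at the cathode, E°cell = +0.80 − (−0.27) = +1.07 V and n = 2.
Here Q = [Co^2+(aq)] / [Ag^+(aq)]^2 = 1.58×10^3 (log Q = 3.199), giving E = +1.07 − (0.0641/2)·(3.199) = +0.9675 V.
ΔG = −nFE = −(2)(96500)(+0.9675) J/mol = −187 kJ/mol.

−187 kJ/mol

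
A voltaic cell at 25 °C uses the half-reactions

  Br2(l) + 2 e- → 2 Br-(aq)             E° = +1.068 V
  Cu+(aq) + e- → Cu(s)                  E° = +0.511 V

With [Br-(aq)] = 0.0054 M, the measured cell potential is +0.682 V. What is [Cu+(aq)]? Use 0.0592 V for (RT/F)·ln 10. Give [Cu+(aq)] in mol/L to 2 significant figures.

1.4 M

Br₂/Br⁻ is the cathode (higher E°); E°cell = +1.068 − (+0.511) = +0.557 V with n = 2.
Rearranging E = E° − (0.0592/n)·log Q gives log Q = 2(+0.557 − (+0.682))/0.0592 = −4.223.
Balancing electrons gives Br2(l) + 2 Cu(s) → 2 Br-(aq) + 2 Cu+(aq); thus Q = [Br-(aq)]^2·[Cu+(aq)]^2.
Solving for the unknown gives log [Cu+(aq)] = 0.156, so [Cu+(aq)] ≈ 1.4 M.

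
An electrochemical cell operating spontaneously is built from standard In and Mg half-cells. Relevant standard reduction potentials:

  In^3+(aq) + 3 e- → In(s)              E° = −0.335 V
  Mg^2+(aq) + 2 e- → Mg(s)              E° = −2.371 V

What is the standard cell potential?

+2.036 V

The In³⁺/In couple has the higher E°, so In ion is reduced (cathode) and Mg is oxidized (anode).
E°cell = E°(cathode) − E°(anode) = −0.335 − (−2.371) = +2.036 V.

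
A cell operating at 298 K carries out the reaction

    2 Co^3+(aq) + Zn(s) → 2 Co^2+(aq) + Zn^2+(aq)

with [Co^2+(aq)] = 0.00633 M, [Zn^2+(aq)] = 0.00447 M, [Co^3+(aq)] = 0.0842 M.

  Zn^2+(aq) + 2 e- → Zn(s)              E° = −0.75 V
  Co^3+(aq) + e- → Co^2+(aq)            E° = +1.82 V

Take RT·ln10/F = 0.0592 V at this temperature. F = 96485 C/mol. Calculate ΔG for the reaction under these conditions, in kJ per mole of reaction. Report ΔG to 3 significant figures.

The standard cell potential is +1.82 − (−0.75) = +2.57 V, with n = 2 electrons in the balanced equation.
Here Q = ([Co^2+(aq)]^2·[Zn^2+(aq)]) / [Co^3+(aq)]^2 = 2.53×10^−5 (log Q = −4.598), giving E = +2.57 − (0.0592/2)·(−4.598) = +2.7061 V.
Finally ΔG = −nFE = −(2)(96485 C/mol)(+2.7061 V) = −522 kJ/mol.

−522 kJ/mol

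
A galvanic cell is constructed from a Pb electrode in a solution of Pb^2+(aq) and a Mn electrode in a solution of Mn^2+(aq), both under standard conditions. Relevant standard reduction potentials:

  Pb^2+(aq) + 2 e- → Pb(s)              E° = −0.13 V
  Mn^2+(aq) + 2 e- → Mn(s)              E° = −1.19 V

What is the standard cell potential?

Of the two couples in this cell, the one with the more positive reduction potential is reduced at the cathode: here that is Pb²⁺/Pb (−0.13 V); Mn²⁺/Mn (−1.19 V) is the anode.
E°cell = E°(cathode) − E°(anode) = −0.13 − (−1.19) = +1.06 V.

+1.06 V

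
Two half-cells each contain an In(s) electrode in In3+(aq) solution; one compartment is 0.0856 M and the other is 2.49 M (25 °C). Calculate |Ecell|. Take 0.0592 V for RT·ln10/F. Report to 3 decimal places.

For a concentration cell E°cell = 0, since both electrodes use the same couple.
The compartment with the higher In3+(aq) concentration (2.49 M) acts as the cathode; ions are reduced there and produced at the dilute (0.0856 M) anode.
With n = 3, Ecell = −(0.0592/3)·log([dilute]/[conc]) = −(0.0592/3)·log(0.0856/2.49) = +0.029 V.

0.029 V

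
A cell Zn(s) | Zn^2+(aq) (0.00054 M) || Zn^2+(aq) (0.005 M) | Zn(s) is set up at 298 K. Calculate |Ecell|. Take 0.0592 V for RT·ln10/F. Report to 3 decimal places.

For a concentration cell E°cell = 0, since both electrodes use the same couple.
The compartment with the higher Zn^2+(aq) concentration (0.005 M) acts as the cathode; ions are reduced there and produced at the dilute (0.00054 M) anode.
With n = 2, Ecell = −(0.0592/2)·log([dilute]/[conc]) = −(0.0592/2)·log(0.00054/0.005) = +0.029 V.

0.029 V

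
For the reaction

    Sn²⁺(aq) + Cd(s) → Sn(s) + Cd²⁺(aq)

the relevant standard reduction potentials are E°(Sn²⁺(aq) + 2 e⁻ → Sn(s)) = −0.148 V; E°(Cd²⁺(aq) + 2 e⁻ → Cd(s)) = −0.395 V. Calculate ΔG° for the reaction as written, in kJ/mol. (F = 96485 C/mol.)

In the reaction as written Sn²⁺(aq) is reduced, so the Sn²⁺/Sn couple is the cathode and Cd²⁺/Cd is the anode.
E°cell = −0.148 − (−0.395) = +0.247 V; balancing electrons gives n = 2.
ΔG° = −nFE°cell = −(2)(96485)(+0.247) J/mol = −47.7 kJ/mol.

−47.7 kJ/mol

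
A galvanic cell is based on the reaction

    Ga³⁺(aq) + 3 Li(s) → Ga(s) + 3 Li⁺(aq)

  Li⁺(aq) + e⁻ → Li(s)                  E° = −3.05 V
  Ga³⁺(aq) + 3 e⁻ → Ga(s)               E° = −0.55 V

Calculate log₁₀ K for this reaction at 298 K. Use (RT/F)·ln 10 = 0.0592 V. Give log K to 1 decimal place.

The Ga³⁺/Ga couple is reduced (cathode); E°cell = −0.55 − (−3.05) = +2.50 V with n = 3.
At equilibrium E = 0, so log K = nE°cell / 0.0592 = (3)(+2.50) / 0.0592 = 126.7.

log K = 126.7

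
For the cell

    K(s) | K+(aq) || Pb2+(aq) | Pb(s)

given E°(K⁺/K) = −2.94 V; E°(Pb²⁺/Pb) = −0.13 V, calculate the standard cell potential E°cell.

+2.81 V

By convention the left-hand electrode in cell notation is the anode (oxidation) and the right-hand electrode is the cathode (reduction).
E°cell = E°(right) − E°(left) = −0.13 − (−2.94) = +2.81 V.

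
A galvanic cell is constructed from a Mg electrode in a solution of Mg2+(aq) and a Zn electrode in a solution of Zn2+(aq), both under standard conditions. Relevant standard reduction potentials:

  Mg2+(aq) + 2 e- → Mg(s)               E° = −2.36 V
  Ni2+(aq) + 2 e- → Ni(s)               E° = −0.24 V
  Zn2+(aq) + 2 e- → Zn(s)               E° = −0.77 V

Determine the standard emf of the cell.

+1.59 V

Of the two couples in this cell, the one with the more positive reduction potential is reduced at the cathode: here that is Zn²⁺/Zn (−0.77 V); Mg²⁺/Mg (−2.36 V) is the anode.
E°cell = E°(cathode) − E°(anode) = −0.77 − (−2.36) = +1.59 V.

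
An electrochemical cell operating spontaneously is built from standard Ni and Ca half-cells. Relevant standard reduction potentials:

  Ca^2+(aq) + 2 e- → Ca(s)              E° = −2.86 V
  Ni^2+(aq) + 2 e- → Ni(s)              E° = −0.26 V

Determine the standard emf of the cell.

The Ni²⁺/Ni couple has the higher E°, so Ni ion is reduced (cathode) and Ca is oxidized (anode).
E°cell = E°(cathode) − E°(anode) = −0.26 − (−2.86) = +2.60 V.

+2.60 V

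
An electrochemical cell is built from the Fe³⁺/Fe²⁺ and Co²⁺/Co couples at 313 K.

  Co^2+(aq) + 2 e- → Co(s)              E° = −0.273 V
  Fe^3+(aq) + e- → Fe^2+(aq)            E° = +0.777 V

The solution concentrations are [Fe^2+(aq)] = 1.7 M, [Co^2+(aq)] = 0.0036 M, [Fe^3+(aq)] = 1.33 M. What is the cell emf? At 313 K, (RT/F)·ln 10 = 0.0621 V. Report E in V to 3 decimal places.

+1.119 V

Since E°(Fe³⁺/Fe²⁺) > E°(Co²⁺/Co), Fe³⁺/Fe²⁺ serves as the cathode.
E°cell = E°cat − E°an = +0.777 − (−0.273) = +1.050 V; n = 2.
The balanced reaction is 2 Fe^3+(aq) + Co(s) → 2 Fe^2+(aq) + Co^2+(aq), so Q = ([Fe^2+(aq)]^2·[Co^2+(aq)]) / [Fe^3+(aq)]^2 = 0.00588 and log Q = −2.231.
E = E° − (0.0621/n)·log Q = +1.050 − (0.0621/2)(−2.231) = +1.119 V.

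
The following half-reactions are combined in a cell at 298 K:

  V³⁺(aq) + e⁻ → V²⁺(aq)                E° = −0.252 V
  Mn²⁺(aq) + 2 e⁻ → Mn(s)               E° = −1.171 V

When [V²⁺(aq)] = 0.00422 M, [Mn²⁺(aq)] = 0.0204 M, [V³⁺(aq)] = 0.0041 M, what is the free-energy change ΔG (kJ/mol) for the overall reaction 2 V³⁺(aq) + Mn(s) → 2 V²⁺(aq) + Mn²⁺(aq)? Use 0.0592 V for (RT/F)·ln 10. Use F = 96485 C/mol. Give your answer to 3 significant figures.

−187 kJ/mol

With V³⁺/V²⁺ reduced at the cathode, E°cell = −0.252 − (−1.171) = +0.919 V and n = 2.
Here Q = ([V²⁺(aq)]^2·[Mn²⁺(aq)]) / [V³⁺(aq)]^2 = 0.0216 (log Q = −1.665), giving E = +0.919 − (0.0592/2)·(−1.665) = +0.9683 V.
ΔG = −nFE = −(2)(96485)(+0.9683) J/mol = −187 kJ/mol.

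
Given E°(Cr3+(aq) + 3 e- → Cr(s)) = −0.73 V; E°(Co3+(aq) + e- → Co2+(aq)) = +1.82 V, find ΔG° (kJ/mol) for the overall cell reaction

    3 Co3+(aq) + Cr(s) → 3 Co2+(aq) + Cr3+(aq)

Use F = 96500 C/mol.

In the reaction as written Co3+(aq) is reduced, so the Co³⁺/Co²⁺ couple is the cathode and Cr³⁺/Cr is the anode.
E°cell = +1.82 − (−0.73) = +2.55 V; balancing electrons gives n = 3.
ΔG° = −nFE°cell = −(3)(96500)(+2.55) J/mol = −738 kJ/mol.

−738 kJ/mol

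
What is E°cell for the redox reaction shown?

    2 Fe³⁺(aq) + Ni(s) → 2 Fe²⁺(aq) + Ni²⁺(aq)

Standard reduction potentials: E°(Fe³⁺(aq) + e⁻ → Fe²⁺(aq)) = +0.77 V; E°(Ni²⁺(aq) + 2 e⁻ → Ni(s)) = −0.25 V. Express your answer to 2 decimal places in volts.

In the reaction as written, Fe³⁺(aq) is reduced (cathode) and Ni²⁺(aq) is produced by oxidation at the anode.
E°cell = E°(cathode) − E°(anode) = +0.77 − (−0.25) = +1.02 V.

+1.02 V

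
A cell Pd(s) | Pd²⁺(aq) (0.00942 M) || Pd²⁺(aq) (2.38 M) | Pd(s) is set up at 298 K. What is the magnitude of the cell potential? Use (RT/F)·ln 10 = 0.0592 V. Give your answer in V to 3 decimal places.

For a concentration cell E°cell = 0, since both electrodes use the same couple.
The compartment with the higher Pd²⁺(aq) concentration (2.38 M) acts as the cathode; ions are reduced there and produced at the dilute (0.00942 M) anode.
With n = 2, Ecell = −(0.0592/2)·log([dilute]/[conc]) = −(0.0592/2)·log(0.00942/2.38) = +0.071 V.

0.071 V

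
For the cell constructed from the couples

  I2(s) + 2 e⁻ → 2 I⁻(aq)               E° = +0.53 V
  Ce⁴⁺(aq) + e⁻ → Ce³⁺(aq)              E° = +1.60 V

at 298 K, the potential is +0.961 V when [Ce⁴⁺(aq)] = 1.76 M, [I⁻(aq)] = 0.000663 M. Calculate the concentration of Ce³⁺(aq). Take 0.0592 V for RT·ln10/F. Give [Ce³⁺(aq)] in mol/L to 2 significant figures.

Ce⁴⁺/Ce³⁺ is the cathode (higher E°); E°cell = +1.60 − (+0.53) = +1.07 V with n = 2.
Since E = E° − (0.0592/n)·log Q, log Q = n(E° − E)/0.0592 = 3.682.
The balanced reaction is 2 Ce⁴⁺(aq) + 2 I⁻(aq) → 2 Ce³⁺(aq) + I2(s), so Q = [Ce³⁺(aq)]^2 / ([Ce⁴⁺(aq)]^2·[I⁻(aq)]^2).
Isolating [Ce³⁺(aq)] in Q = 10^{3.682} yields log [Ce³⁺(aq)] = −1.092, i.e. 0.081 M.

0.081 M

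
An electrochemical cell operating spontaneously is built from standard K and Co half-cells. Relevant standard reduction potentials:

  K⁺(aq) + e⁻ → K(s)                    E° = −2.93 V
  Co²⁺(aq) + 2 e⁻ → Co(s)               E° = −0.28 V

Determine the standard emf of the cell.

Of the two couples in this cell, the one with the more positive reduction potential is reduced at the cathode: here that is Co²⁺/Co (−0.28 V); K⁺/K (−2.93 V) is the anode.
E°cell = E°(cathode) − E°(anode) = −0.28 − (−2.93) = +2.65 V.

+2.65 V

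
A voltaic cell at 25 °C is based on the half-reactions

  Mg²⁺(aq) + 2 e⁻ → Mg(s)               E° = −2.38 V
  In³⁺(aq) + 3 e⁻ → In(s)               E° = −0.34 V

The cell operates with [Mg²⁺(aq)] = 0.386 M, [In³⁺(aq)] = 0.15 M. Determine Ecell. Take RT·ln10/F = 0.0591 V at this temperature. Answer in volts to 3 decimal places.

In³⁺/In is reduced (cathode, E° = −0.34 V) and Mg²⁺/Mg is oxidized (anode).
E°cell = −0.34 − (−2.38) = +2.04 V, with n = 6 electrons transferred.
For the overall reaction 2 In³⁺(aq) + 3 Mg(s) → 2 In(s) + 3 Mg²⁺(aq), Q = [Mg²⁺(aq)]^3 / [In³⁺(aq)]^2 = 2.56, giving log Q = 0.408.
E = E° − (0.0591/n)·log Q = +2.04 − (0.0591/6)(0.408) = +2.036 V.

+2.036 V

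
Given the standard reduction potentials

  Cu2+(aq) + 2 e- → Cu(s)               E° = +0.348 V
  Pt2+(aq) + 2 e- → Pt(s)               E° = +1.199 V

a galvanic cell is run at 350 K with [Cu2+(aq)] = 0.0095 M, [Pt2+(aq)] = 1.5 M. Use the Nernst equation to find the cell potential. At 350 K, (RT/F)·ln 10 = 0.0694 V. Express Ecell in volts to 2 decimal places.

Since E°(Pt²⁺/Pt) > E°(Cu²⁺/Cu), Pt²⁺/Pt serves as the cathode.
E°cell = E°cat − E°an = +1.199 − (+0.348) = +0.851 V; n = 2.
For the overall reaction Pt2+(aq) + Cu(s) → Pt(s) + Cu2+(aq), Q = [Cu2+(aq)] / [Pt2+(aq)] = 0.00633, giving log Q = −2.198.
By the Nernst equation, E = +0.851 − (0.0694/2)·(−2.198) = +0.93 V.

+0.93 V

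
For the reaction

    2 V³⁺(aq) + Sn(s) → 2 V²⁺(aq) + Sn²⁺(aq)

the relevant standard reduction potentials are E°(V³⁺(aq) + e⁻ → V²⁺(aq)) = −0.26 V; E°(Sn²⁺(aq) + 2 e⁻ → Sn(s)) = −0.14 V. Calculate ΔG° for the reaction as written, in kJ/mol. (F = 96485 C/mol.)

In the reaction as written V³⁺(aq) is reduced, so the V³⁺/V²⁺ couple is the cathode and Sn²⁺/Sn is the anode.
E°cell = −0.26 − (−0.14) = −0.12 V; balancing electrons gives n = 2.
ΔG° = −nFE°cell = −(2)(96485)(−0.12) J/mol = +23.2 kJ/mol.

+23.2 kJ/mol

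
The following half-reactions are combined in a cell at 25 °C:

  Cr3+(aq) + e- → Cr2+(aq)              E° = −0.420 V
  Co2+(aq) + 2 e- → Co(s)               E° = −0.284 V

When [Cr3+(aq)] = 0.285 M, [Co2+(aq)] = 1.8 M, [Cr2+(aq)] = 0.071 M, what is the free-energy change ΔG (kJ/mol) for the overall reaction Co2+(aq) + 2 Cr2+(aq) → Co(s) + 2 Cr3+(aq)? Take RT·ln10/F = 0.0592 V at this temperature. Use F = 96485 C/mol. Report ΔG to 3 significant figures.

With Co²⁺/Co reduced at the cathode, E°cell = −0.284 − (−0.420) = +0.136 V and n = 2.
Q = [Cr3+(aq)]^2 / ([Co2+(aq)]·[Cr2+(aq)]^2) = 8.95, so log Q = 0.952 and E = +0.136 − (0.0592/2)(0.952) = +0.1078 V.
Finally ΔG = −nFE = −(2)(96485 C/mol)(+0.1078 V) = −20.8 kJ/mol.

−20.8 kJ/mol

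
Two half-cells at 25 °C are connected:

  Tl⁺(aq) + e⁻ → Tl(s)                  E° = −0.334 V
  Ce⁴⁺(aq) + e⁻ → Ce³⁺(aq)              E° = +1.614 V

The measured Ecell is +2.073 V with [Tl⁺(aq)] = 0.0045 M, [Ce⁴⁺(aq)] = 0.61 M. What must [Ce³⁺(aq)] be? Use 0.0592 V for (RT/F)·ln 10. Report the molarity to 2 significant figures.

1.0 M

Ce⁴⁺/Ce³⁺ is the cathode (higher E°); E°cell = +1.614 − (−0.334) = +1.948 V with n = 1.
Since E = E° − (0.0592/n)·log Q, log Q = n(E° − E)/0.0592 = −2.111.
The balanced reaction is Ce⁴⁺(aq) + Tl(s) → Ce³⁺(aq) + Tl⁺(aq), so Q = ([Ce³⁺(aq)]·[Tl⁺(aq)]) / [Ce⁴⁺(aq)].
Isolating [Ce³⁺(aq)] in Q = 10^{−2.111} yields log [Ce³⁺(aq)] = 0.021, i.e. 1.0 M.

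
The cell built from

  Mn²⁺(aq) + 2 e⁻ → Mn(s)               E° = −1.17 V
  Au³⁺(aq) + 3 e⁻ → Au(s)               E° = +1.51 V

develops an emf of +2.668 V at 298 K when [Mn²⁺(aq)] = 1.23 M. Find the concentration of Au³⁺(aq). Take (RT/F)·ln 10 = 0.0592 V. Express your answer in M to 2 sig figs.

0.34 M

With Au³⁺/Au at the cathode and Mn²⁺/Mn at the anode, E°cell = +1.51 − (−1.17) = +2.68 V (n = 6).
From the Nernst equation, log Q = n(E° − E)/0.0592 = 6·(+2.68 − (+2.668))/0.0592 = 1.216.
For 2 Au³⁺(aq) + 3 Mn(s) → 2 Au(s) + 3 Mn²⁺(aq), the reaction quotient is Q = [Mn²⁺(aq)]^3 / [Au³⁺(aq)]^2.
Substituting the known concentrations and solving, log [Au³⁺(aq)] = −0.473 and [Au³⁺(aq)] = 0.34 M.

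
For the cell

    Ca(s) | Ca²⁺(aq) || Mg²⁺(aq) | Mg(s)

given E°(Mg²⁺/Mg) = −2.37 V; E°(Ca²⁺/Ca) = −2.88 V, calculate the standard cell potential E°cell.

+0.51 V

By convention the left-hand electrode in cell notation is the anode (oxidation) and the right-hand electrode is the cathode (reduction).
E°cell = E°(right) − E°(left) = −2.37 − (−2.88) = +0.51 V.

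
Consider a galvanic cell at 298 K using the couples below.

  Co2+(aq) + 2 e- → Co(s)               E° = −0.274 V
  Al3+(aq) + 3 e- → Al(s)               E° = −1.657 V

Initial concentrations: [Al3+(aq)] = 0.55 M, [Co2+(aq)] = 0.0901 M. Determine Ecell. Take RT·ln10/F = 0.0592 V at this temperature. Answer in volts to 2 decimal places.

+1.36 V

Co²⁺/Co is reduced (cathode, E° = −0.274 V) and Al³⁺/Al is oxidized (anode).
E°cell = −0.274 − (−1.657) = +1.383 V, with n = 6 electrons transferred.
The balanced reaction is 3 Co2+(aq) + 2 Al(s) → 3 Co(s) + 2 Al3+(aq), so Q = [Al3+(aq)]^2 / [Co2+(aq)]^3 = 414 and log Q = 2.617.
Applying E = E° − (RT ln10/nF)·log Q gives +1.383 − (0.0592/6)(2.617) = +1.36 V.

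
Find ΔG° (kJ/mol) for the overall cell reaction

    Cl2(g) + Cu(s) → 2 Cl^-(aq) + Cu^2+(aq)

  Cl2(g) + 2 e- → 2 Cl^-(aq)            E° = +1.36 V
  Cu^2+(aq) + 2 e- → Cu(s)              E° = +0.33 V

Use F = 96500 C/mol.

In the reaction as written Cl2(g) is reduced, so the Cl₂/Cl⁻ couple is the cathode and Cu²⁺/Cu is the anode.
E°cell = +1.36 − (+0.33) = +1.03 V; balancing electrons gives n = 2.
ΔG° = −nFE°cell = −(2)(96500)(+1.03) J/mol = −199 kJ/mol.

−199 kJ/mol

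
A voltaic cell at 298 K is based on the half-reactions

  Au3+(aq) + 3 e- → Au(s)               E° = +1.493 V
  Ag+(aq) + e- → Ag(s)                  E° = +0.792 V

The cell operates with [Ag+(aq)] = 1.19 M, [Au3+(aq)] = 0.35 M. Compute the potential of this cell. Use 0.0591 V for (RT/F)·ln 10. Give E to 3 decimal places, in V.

+0.688 V

Au³⁺/Au is reduced (cathode, E° = +1.493 V) and Ag⁺/Ag is oxidized (anode).
E°cell = E°cat − E°an = +1.493 − (+0.792) = +0.701 V; n = 3.
For the overall reaction Au3+(aq) + 3 Ag(s) → Au(s) + 3 Ag+(aq), Q = [Ag+(aq)]^3 / [Au3+(aq)] = 4.81, giving log Q = 0.683.
By the Nernst equation, E = +0.701 − (0.0591/3)·(0.683) = +0.688 V.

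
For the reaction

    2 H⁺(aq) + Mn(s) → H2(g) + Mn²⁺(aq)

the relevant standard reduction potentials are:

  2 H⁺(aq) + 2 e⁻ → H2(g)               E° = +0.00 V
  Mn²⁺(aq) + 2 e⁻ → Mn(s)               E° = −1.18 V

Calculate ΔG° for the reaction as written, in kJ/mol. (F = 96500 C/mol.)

In the reaction as written H⁺(aq) is reduced, so the 2H⁺/H₂ couple is the cathode and Mn²⁺/Mn is the anode.
E°cell = +0.00 − (−1.18) = +1.18 V; balancing electrons gives n = 2.
ΔG° = −nFE°cell = −(2)(96500)(+1.18) J/mol = −228 kJ/mol.

−228 kJ/mol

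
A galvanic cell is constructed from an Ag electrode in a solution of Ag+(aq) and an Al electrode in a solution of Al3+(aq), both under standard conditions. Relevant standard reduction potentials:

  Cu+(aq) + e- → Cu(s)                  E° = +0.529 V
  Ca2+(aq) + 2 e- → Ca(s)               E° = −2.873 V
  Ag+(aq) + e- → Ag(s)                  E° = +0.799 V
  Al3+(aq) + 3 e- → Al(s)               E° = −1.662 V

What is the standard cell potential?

The Ag⁺/Ag couple has the higher E°, so Ag ion is reduced (cathode) and Al is oxidized (anode).
E°cell = E°(cathode) − E°(anode) = +0.799 − (−1.662) = +2.461 V.

+2.461 V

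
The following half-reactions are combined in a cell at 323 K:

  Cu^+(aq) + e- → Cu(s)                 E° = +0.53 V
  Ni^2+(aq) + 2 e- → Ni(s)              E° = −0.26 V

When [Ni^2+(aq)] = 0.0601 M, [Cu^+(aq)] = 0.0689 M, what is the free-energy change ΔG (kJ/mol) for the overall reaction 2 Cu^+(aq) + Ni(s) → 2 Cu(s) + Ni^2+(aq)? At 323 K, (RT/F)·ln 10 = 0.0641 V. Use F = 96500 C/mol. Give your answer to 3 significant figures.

With Cu⁺/Cu reduced at the cathode, E°cell = +0.53 − (−0.26) = +0.79 V and n = 2.
Here Q = [Ni^2+(aq)] / [Cu^+(aq)]^2 = 12.7 (log Q = 1.102), giving E = +0.79 − (0.0641/2)·(1.102) = +0.7547 V.
Then ΔG = −nFE = −2 × 96500 × +0.7547 J/mol = −146 kJ/mol.

−146 kJ/mol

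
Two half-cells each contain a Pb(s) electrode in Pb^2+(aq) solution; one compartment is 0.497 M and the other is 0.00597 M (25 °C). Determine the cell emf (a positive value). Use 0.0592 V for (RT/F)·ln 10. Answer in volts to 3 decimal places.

0.057 V

For a concentration cell E°cell = 0, since both electrodes use the same couple.
The compartment with the higher Pb^2+(aq) concentration (0.497 M) acts as the cathode; ions are reduced there and produced at the dilute (0.00597 M) anode.
With n = 2, Ecell = −(0.0592/2)·log([dilute]/[conc]) = −(0.0592/2)·log(0.00597/0.497) = +0.057 V.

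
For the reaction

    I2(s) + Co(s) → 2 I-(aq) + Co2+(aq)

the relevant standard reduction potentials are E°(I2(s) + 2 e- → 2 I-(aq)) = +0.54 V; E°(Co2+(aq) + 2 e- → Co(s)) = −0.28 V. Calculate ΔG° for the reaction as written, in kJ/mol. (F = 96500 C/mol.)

−158 kJ/mol

In the reaction as written I2(s) is reduced, so the I₂/I⁻ couple is the cathode and Co²⁺/Co is the anode.
E°cell = +0.54 − (−0.28) = +0.82 V; balancing electrons gives n = 2.
ΔG° = −nFE°cell = −(2)(96500)(+0.82) J/mol = −158 kJ/mol.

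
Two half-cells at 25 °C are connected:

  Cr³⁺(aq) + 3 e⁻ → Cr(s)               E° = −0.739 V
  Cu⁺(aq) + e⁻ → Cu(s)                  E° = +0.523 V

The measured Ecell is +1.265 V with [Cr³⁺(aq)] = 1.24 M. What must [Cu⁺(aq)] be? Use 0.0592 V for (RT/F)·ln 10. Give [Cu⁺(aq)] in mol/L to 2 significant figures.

1.2 M

Cu⁺/Cu is the cathode (higher E°); E°cell = +0.523 − (−0.739) = +1.262 V with n = 3.
Since E = E° − (0.0592/n)·log Q, log Q = n(E° − E)/0.0592 = −0.152.
For 3 Cu⁺(aq) + Cr(s) → 3 Cu(s) + Cr³⁺(aq), the reaction quotient is Q = [Cr³⁺(aq)] / [Cu⁺(aq)]^3.
Solving for the unknown gives log [Cu⁺(aq)] = 0.082, so [Cu⁺(aq)] ≈ 1.2 M.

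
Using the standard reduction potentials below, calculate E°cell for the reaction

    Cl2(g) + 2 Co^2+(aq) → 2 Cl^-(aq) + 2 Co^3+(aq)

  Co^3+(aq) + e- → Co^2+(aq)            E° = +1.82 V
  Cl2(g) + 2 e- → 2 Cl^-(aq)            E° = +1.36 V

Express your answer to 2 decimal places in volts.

−0.46 V

In the reaction as written, Cl2(g) is reduced (cathode) and Co^3+(aq) is produced by oxidation at the anode.
E°cell = E°(cathode) − E°(anode) = +1.36 − (+1.82) = −0.46 V.
The negative E°cell means the reaction is non-spontaneous in the direction written.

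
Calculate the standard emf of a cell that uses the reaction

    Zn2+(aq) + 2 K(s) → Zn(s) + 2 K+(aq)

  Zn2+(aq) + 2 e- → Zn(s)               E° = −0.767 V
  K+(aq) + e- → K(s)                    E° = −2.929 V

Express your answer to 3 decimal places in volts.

+2.162 V

Zn2+(aq) gains electrons, so the Zn²⁺/Zn couple is the cathode; the K⁺/K couple is the anode.
E°cell = E°(cathode) − E°(anode) = −0.767 − (−2.929) = +2.162 V.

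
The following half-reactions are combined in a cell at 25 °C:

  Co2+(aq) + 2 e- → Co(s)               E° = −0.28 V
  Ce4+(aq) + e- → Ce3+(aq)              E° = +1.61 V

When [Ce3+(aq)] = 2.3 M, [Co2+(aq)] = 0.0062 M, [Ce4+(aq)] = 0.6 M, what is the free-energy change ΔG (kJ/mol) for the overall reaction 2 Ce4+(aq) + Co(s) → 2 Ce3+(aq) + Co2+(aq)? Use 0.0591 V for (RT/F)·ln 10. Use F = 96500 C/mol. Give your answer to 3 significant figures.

−371 kJ/mol

With Ce⁴⁺/Ce³⁺ reduced at the cathode, E°cell = +1.61 − (−0.28) = +1.89 V and n = 2.
Q = ([Ce3+(aq)]^2·[Co2+(aq)]) / [Ce4+(aq)]^2 = 0.0911, so log Q = −1.040 and E = +1.89 − (0.0591/2)(−1.040) = +1.9207 V.
ΔG = −nFE = −(2)(96500)(+1.9207) J/mol = −371 kJ/mol.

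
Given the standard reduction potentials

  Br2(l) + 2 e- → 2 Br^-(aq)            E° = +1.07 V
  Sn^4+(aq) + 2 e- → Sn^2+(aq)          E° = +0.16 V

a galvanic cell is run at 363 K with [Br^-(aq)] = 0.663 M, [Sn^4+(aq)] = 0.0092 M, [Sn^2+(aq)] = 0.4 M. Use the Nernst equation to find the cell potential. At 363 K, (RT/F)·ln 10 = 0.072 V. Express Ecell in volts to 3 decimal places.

+0.982 V

Since E°(Br₂/Br⁻) > E°(Sn⁴⁺/Sn²⁺), Br₂/Br⁻ serves as the cathode.
E°cell = +1.07 − (+0.16) = +0.91 V, with n = 2 electrons transferred.
For the overall reaction Br2(l) + Sn^2+(aq) → 2 Br^-(aq) + Sn^4+(aq), Q = ([Br^-(aq)]^2·[Sn^4+(aq)]) / [Sn^2+(aq)] = 0.0101, giving log Q = −1.995.
E = E° − (0.072/n)·log Q = +0.91 − (0.072/2)(−1.995) = +0.982 V.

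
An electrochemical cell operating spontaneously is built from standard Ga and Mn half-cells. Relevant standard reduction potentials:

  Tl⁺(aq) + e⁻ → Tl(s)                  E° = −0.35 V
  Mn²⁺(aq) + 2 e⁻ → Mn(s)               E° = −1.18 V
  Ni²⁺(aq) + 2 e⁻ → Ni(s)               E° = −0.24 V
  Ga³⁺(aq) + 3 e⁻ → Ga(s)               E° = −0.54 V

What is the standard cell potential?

The Ga³⁺/Ga couple has the higher E°, so Ga ion is reduced (cathode) and Mn is oxidized (anode).
E°cell = E°(cathode) − E°(anode) = −0.54 − (−1.18) = +0.64 V.

+0.64 V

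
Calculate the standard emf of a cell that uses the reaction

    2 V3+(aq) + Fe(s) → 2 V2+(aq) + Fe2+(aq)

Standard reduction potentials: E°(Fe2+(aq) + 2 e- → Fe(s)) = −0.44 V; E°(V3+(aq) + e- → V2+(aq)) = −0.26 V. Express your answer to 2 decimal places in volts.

In the reaction as written, V3+(aq) is reduced (cathode) and Fe2+(aq) is produced by oxidation at the anode.
E°cell = E°(cathode) − E°(anode) = −0.26 − (−0.44) = +0.18 V.

+0.18 V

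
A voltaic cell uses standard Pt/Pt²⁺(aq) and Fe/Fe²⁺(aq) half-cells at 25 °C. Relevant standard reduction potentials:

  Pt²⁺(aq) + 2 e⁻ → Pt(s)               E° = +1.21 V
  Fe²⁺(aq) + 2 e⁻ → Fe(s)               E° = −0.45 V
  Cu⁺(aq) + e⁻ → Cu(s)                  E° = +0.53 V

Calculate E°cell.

Of the two couples in this cell, the one with the more positive reduction potential is reduced at the cathode: here that is Pt²⁺/Pt (+1.21 V); Fe²⁺/Fe (−0.45 V) is the anode.
E°cell = E°(cathode) − E°(anode) = +1.21 − (−0.45) = +1.66 V.

+1.66 V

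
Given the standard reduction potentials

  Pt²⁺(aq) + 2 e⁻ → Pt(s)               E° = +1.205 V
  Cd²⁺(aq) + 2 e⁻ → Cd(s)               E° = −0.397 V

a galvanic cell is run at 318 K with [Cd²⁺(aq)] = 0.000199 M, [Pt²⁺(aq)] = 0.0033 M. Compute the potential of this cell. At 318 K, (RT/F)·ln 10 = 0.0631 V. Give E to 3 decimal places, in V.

+1.640 V

The Pt²⁺/Pt couple has the more positive E°, so it is the cathode; Cd²⁺/Cd is the anode.
E°cell = E°cat − E°an = +1.205 − (−0.397) = +1.602 V; n = 2.
Balancing gives Pt²⁺(aq) + Cd(s) → Pt(s) + Cd²⁺(aq); hence Q = [Cd²⁺(aq)] / [Pt²⁺(aq)] = 0.0603 (log Q = −1.220).
Applying E = E° − (RT ln10/nF)·log Q gives +1.602 − (0.0631/2)(−1.220) = +1.640 V.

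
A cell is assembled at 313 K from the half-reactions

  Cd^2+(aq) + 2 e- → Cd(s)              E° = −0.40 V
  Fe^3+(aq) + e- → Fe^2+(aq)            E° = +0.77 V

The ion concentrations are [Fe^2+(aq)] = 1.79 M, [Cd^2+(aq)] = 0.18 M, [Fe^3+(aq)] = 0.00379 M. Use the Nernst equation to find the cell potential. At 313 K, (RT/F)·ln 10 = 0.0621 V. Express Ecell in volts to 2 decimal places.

+1.03 V

Fe³⁺/Fe²⁺ is reduced (cathode, E° = +0.77 V) and Cd²⁺/Cd is oxidized (anode).
E°cell = E°cat − E°an = +0.77 − (−0.40) = +1.17 V; n = 2.
Balancing gives 2 Fe^3+(aq) + Cd(s) → 2 Fe^2+(aq) + Cd^2+(aq); hence Q = ([Fe^2+(aq)]^2·[Cd^2+(aq)]) / [Fe^3+(aq)]^2 = 4.02×10^4 (log Q = 4.604).
E = E° − (0.0621/n)·log Q = +1.17 − (0.0621/2)(4.604) = +1.03 V.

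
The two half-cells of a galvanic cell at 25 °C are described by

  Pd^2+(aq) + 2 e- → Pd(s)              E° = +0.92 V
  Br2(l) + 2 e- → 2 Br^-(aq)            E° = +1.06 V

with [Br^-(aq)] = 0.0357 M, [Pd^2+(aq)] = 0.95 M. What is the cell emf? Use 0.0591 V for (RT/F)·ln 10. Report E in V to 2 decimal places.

+0.23 V

Br₂/Br⁻ is reduced (cathode, E° = +1.06 V) and Pd²⁺/Pd is oxidized (anode).
The standard potential is +1.06 − (+0.92) = +0.14 V and the balanced reaction transfers n = 2 electrons.
The balanced reaction is Br2(l) + Pd(s) → 2 Br^-(aq) + Pd^2+(aq), so Q = [Br^-(aq)]^2·[Pd^2+(aq)] = 0.00121 and log Q = −2.917.
Applying E = E° − (RT ln10/nF)·log Q gives +0.14 − (0.0591/2)(−2.917) = +0.23 V.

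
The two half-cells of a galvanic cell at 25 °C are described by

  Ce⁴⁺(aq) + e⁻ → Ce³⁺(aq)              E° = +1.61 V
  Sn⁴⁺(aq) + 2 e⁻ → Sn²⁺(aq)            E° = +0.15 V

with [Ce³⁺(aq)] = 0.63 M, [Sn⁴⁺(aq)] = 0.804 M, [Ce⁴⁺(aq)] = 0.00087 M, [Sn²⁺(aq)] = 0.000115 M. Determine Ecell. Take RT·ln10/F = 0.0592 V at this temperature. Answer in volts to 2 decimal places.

+1.18 V

The Ce⁴⁺/Ce³⁺ couple has the more positive E°, so it is the cathode; Sn⁴⁺/Sn²⁺ is the anode.
The standard potential is +1.61 − (+0.15) = +1.46 V and the balanced reaction transfers n = 2 electrons.
For the overall reaction 2 Ce⁴⁺(aq) + Sn²⁺(aq) → 2 Ce³⁺(aq) + Sn⁴⁺(aq), Q = ([Ce³⁺(aq)]^2·[Sn⁴⁺(aq)]) / ([Ce⁴⁺(aq)]^2·[Sn²⁺(aq)]) = 3.67×10^9, giving log Q = 9.564.
E = E° − (0.0592/n)·log Q = +1.46 − (0.0592/2)(9.564) = +1.18 V.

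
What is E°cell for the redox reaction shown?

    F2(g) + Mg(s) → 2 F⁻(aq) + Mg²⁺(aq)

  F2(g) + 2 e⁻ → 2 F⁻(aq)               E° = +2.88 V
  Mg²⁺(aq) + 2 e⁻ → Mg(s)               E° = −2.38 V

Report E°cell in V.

+5.26 V

In the reaction as written, F2(g) is reduced (cathode) and Mg²⁺(aq) is produced by oxidation at the anode.
E°cell = E°(cathode) − E°(anode) = +2.88 − (−2.38) = +5.26 V.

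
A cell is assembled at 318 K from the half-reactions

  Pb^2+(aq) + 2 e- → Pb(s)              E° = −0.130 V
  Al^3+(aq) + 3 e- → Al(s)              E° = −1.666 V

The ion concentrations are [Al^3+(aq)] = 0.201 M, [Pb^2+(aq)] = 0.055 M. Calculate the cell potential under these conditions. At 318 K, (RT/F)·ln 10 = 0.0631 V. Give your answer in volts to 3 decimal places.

+1.511 V

Since E°(Pb²⁺/Pb) > E°(Al³⁺/Al), Pb²⁺/Pb serves as the cathode.
E°cell = −0.130 − (−1.666) = +1.536 V, with n = 6 electrons transferred.
Balancing gives 3 Pb^2+(aq) + 2 Al(s) → 3 Pb(s) + 2 Al^3+(aq); hence Q = [Al^3+(aq)]^2 / [Pb^2+(aq)]^3 = 243 (log Q = 2.385).
By the Nernst equation, E = +1.536 − (0.0631/6)·(2.385) = +1.511 V.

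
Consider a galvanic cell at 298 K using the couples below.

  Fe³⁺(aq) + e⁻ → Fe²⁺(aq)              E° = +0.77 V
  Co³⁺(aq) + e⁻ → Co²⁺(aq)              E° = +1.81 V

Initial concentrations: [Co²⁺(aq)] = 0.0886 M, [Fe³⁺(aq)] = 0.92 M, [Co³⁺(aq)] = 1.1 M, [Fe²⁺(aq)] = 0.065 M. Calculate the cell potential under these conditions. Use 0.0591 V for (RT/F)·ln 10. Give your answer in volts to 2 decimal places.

Co³⁺/Co²⁺ is reduced (cathode, E° = +1.81 V) and Fe³⁺/Fe²⁺ is oxidized (anode).
E°cell = E°cat − E°an = +1.81 − (+0.77) = +1.04 V; n = 1.
The balanced reaction is Co³⁺(aq) + Fe²⁺(aq) → Co²⁺(aq) + Fe³⁺(aq), so Q = ([Co²⁺(aq)]·[Fe³⁺(aq)]) / ([Co³⁺(aq)]·[Fe²⁺(aq)]) = 1.14 and log Q = 0.057.
By the Nernst equation, E = +1.04 − (0.0591/1)·(0.057) = +1.04 V.

+1.04 V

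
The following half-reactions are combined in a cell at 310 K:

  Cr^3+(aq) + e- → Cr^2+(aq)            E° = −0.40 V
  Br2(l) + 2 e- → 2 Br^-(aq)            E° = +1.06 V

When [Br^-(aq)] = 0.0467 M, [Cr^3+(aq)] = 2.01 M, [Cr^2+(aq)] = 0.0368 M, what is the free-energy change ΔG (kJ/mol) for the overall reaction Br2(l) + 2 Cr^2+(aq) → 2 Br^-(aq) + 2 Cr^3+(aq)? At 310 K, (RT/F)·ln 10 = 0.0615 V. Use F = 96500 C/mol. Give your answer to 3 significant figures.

−277 kJ/mol

E°cell = +1.06 − (−0.40) = +1.46 V; the balanced reaction transfers n = 2 electrons.
The reaction quotient is ([Br^-(aq)]^2·[Cr^3+(aq)]^2) / [Cr^2+(aq)]^2 = 6.51; by Nernst, E = +1.46 − (0.0615/2)(0.813) = +1.4350 V.
Then ΔG = −nFE = −2 × 96500 × +1.4350 J/mol = −277 kJ/mol.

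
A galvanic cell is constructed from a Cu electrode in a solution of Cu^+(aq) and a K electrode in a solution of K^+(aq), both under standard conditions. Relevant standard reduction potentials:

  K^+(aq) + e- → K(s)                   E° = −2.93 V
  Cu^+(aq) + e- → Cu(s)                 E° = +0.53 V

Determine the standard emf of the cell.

+3.46 V

Of the two couples in this cell, the one with the more positive reduction potential is reduced at the cathode: here that is Cu⁺/Cu (+0.53 V); K⁺/K (−2.93 V) is the anode.
E°cell = E°(cathode) − E°(anode) = +0.53 − (−2.93) = +3.46 V.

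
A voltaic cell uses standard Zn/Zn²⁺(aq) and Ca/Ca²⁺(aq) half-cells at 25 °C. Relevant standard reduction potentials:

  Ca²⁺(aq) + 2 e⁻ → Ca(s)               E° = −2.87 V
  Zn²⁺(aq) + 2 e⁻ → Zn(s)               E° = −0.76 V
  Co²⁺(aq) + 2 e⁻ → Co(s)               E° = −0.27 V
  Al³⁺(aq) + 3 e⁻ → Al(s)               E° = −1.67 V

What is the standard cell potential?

+2.11 V

Of the two couples in this cell, the one with the more positive reduction potential is reduced at the cathode: here that is Zn²⁺/Zn (−0.76 V); Ca²⁺/Ca (−2.87 V) is the anode.
E°cell = E°(cathode) − E°(anode) = −0.76 − (−2.87) = +2.11 V.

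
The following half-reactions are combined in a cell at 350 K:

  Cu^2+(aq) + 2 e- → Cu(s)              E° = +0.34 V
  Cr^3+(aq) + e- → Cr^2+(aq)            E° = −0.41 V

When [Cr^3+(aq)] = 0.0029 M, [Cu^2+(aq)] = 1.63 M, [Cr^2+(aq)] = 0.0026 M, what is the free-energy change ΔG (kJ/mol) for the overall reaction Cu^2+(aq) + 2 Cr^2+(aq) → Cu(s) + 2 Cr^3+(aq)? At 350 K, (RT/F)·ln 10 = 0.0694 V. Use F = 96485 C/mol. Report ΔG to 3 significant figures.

−146 kJ/mol

E°cell = +0.34 − (−0.41) = +0.75 V; the balanced reaction transfers n = 2 electrons.
Q = [Cr^3+(aq)]^2 / ([Cu^2+(aq)]·[Cr^2+(aq)]^2) = 0.763, so log Q = −0.117 and E = +0.75 − (0.0694/2)(−0.117) = +0.7541 V.
Finally ΔG = −nFE = −(2)(96485 C/mol)(+0.7541 V) = −146 kJ/mol.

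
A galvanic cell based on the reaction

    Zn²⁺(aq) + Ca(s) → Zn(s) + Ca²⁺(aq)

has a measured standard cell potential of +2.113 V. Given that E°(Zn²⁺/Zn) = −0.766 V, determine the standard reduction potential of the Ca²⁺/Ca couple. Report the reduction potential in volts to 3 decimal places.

−2.879 V

In the reaction as written the Zn²⁺/Zn couple is reduced (cathode) and Ca²⁺/Ca is oxidized (anode), so E°cell = E°(Zn²⁺/Zn) − E°(Ca²⁺/Ca).
E°(Ca²⁺/Ca) = E°(cathode) − E°cell = −0.766 − (+2.113) = −2.879 V.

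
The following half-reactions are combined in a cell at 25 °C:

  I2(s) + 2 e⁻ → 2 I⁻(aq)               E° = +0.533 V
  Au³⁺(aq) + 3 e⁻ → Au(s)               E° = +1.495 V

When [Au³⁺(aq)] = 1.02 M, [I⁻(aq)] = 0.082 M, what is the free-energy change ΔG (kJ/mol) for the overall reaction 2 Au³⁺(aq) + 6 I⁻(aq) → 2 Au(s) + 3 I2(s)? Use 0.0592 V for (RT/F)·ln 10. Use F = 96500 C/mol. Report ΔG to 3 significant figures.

−520 kJ/mol

E°cell = +1.495 − (+0.533) = +0.962 V; the balanced reaction transfers n = 6 electrons.
Here Q = 1 / ([Au³⁺(aq)]^2·[I⁻(aq)]^6) = 3.16×10^6 (log Q = 6.500), giving E = +0.962 − (0.0592/6)·(6.500) = +0.8979 V.
ΔG = −nFE = −(6)(96500)(+0.8979) J/mol = −520 kJ/mol.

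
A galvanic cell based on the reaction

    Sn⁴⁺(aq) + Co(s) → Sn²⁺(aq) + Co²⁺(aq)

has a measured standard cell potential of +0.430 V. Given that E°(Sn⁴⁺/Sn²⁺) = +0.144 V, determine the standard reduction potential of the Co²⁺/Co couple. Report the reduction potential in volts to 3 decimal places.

−0.286 V

In the reaction as written the Sn⁴⁺/Sn²⁺ couple is reduced (cathode) and Co²⁺/Co is oxidized (anode), so E°cell = E°(Sn⁴⁺/Sn²⁺) − E°(Co²⁺/Co).
E°(Co²⁺/Co) = E°(cathode) − E°cell = +0.144 − (+0.430) = −0.286 V.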